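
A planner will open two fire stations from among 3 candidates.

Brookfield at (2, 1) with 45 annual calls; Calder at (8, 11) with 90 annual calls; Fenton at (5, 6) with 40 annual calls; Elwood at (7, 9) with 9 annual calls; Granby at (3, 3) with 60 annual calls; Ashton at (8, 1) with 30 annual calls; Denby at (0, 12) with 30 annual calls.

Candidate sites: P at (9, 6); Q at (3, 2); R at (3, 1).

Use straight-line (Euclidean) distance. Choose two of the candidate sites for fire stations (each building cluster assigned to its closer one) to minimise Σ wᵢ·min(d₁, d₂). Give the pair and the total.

{P, Q}, total 1241.2

Evaluate every pair (each demand assigned to the nearer of the two):
  {P, Q}: total = 1241.2
  {P, R}: total = 1290.9
  {Q, R}: total = 1746.3
Best pair: {P, Q} with total 1241.2.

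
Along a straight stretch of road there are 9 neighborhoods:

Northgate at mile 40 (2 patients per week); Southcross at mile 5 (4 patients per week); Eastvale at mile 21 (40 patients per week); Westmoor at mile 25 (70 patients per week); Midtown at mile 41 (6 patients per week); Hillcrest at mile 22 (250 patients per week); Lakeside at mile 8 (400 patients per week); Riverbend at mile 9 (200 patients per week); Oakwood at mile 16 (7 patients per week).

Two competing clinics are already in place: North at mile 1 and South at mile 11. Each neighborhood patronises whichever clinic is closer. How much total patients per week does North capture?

The indifferent point is the midpoint (1+11)/2 = 6; neighborhoods left of it (closer to North at 1) go to North, those right go to South.
  Southcross at 5 (w=4) → North
  Lakeside at 8 (w=400) → South
  Riverbend at 9 (w=200) → South
  Oakwood at 16 (w=7) → South
  Eastvale at 21 (w=40) → South
  Hillcrest at 22 (w=250) → South
  Westmoor at 25 (w=70) → South
  Northgate at 40 (w=2) → South
  Midtown at 41 (w=6) → South
North captures 4; South captures 975.

4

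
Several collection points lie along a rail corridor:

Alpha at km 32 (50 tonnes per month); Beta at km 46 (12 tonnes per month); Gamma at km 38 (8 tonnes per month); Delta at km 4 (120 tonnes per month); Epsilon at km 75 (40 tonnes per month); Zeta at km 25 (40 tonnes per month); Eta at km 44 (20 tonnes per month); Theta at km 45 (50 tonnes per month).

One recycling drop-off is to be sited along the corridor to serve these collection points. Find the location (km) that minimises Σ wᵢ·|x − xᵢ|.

x = 32

For a sum of weighted absolute distances on a line, the optimum is the weighted median (not the mean). Total weight W = 340; half-weight = 170.
Sort by position and accumulate weight:
  km 4 (Delta, w=120) → cum 120
  km 25 (Zeta, w=40) → cum 160
  km 32 (Alpha, w=50) → cum 210  ≥ 170 → median here
  km 38 (Gamma, w=8) → cum 218
  km 44 (Eta, w=20) → cum 238
  km 45 (Theta, w=50) → cum 288
  km 46 (Beta, w=12) → cum 300
  km 75 (Epsilon, w=40) → cum 340
Optimal location: km 32.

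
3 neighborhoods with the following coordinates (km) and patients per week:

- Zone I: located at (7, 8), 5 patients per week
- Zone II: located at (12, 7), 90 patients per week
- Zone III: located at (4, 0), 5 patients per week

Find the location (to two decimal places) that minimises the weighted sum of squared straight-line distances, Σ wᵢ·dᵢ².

(11.35, 6.70)

The minimiser of Σwᵢ‖p−pᵢ‖² is the weighted centroid p* = (Σwᵢpᵢ)/(Σwᵢ).
Σwᵢ = 100.
Σwᵢxᵢ = 5·7 + 90·12 + 5·4 = 1135.
Σwᵢyᵢ = 5·8 + 90·7 + 5·0 = 670.
x* = 1135/100 = 11.35, y* = 670/100 = 6.70.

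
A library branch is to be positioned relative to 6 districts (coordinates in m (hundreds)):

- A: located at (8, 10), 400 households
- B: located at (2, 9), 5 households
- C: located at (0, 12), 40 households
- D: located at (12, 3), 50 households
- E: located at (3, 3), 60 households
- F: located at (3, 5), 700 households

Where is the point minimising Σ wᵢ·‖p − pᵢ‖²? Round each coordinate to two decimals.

(4.85, 6.66)

The minimiser of Σwᵢ‖p−pᵢ‖² is the weighted centroid p* = (Σwᵢpᵢ)/(Σwᵢ).
Σwᵢ = 1255.
Σwᵢxᵢ = 400·8 + 5·2 + 40·0 + 50·12 + 60·3 + 700·3 = 6090.
Σwᵢyᵢ = 400·10 + 5·9 + 40·12 + 50·3 + 60·3 + 700·5 = 8355.
x* = 6090/1255 = 4.85, y* = 8355/1255 = 6.66.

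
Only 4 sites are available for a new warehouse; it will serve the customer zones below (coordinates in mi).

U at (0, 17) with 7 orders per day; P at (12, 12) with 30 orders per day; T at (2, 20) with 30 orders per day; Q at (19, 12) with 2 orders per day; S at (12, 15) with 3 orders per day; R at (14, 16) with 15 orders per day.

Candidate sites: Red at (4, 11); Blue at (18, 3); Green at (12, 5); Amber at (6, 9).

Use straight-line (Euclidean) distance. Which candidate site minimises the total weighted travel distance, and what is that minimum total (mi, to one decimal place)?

Red, total 793.5 mi

Total weighted distance at each candidate:
  Red (4, 11): total = 793.5
  Blue (18, 3): total = 1446.9
  Green (12, 5): total = 1087.1
  Amber (6, 9): total = 834.0
Minimum is at Red with total 793.5 mi.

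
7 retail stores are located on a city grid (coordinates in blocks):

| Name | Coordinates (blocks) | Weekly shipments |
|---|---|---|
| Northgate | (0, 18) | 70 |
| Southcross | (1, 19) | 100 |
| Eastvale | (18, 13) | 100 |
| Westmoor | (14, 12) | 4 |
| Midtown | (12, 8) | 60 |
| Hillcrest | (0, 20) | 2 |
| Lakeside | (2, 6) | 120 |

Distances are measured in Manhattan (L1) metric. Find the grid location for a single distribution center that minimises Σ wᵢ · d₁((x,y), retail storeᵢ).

Manhattan distance separates: Σwᵢ(|x−xᵢ|+|y−yᵢ|) = Σwᵢ|x−xᵢ| + Σwᵢ|y−yᵢ|, so x and y are optimised independently as 1-D weighted medians.
Total weight W = 456; half = 228.
x-coordinate, sorted with cumulative weight:
  x=0 (Northgate, w=70) cum 70
  x=0 (Hillcrest, w=2) cum 72
  x=1 (Southcross, w=100) cum 172
  x=2 (Lakeside, w=120) cum 292  ← median
  x=12 (Midtown, w=60) cum 352
  x=14 (Westmoor, w=4) cum 356
  x=18 (Eastvale, w=100) cum 456
⇒ x* = 2
y-coordinate, sorted with cumulative weight:
  y=6 (Lakeside, w=120) cum 120
  y=8 (Midtown, w=60) cum 180
  y=12 (Westmoor, w=4) cum 184
  y=13 (Eastvale, w=100) cum 284  ← median
  y=18 (Northgate, w=70) cum 354
  y=19 (Southcross, w=100) cum 454
  y=20 (Hillcrest, w=2) cum 456
⇒ y* = 13

(2, 13)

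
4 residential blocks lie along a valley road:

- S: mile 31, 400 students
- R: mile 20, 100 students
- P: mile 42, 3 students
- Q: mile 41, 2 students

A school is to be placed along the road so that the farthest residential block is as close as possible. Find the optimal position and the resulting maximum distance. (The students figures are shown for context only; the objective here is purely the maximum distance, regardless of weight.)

The 1-center on a line is the midpoint of the two extreme points: leftmost at 20, rightmost at 42.
Optimal location = (20 + 42)/2 = 31; maximum distance = (42 − 20)/2 = 11.

location 31, max distance 11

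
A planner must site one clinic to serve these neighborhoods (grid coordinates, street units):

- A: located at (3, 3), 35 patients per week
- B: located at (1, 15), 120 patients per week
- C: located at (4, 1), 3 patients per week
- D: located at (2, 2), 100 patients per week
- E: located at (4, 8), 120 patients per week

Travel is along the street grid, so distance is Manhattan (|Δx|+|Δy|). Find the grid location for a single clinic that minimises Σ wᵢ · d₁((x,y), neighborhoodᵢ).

Manhattan distance separates: Σwᵢ(|x−xᵢ|+|y−yᵢ|) = Σwᵢ|x−xᵢ| + Σwᵢ|y−yᵢ|, so x and y are optimised independently as 1-D weighted medians.
Total weight W = 378; half = 189.
x-coordinate, sorted with cumulative weight:
  x=1 (B, w=120) cum 120
  x=2 (D, w=100) cum 220  ← median
  x=3 (A, w=35) cum 255
  x=4 (C, w=3) cum 258
  x=4 (E, w=120) cum 378
⇒ x* = 2
y-coordinate, sorted with cumulative weight:
  y=1 (C, w=3) cum 3
  y=2 (D, w=100) cum 103
  y=3 (A, w=35) cum 138
  y=8 (E, w=120) cum 258  ← median
  y=15 (B, w=120) cum 378
⇒ y* = 8

(2, 8)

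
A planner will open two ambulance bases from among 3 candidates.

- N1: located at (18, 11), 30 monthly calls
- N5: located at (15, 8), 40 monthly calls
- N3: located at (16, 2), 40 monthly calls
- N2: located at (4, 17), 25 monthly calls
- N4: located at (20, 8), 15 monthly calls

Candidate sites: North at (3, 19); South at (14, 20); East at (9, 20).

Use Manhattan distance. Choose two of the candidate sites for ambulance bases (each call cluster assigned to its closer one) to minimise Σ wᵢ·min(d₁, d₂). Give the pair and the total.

Evaluate every pair (each demand assigned to the nearer of the two):
  {North, South}: total = 2055
  {South, East}: total = 2180
  {North, East}: total = 2680
Best pair: {North, South} with total 2055.

{North, South}, total 2055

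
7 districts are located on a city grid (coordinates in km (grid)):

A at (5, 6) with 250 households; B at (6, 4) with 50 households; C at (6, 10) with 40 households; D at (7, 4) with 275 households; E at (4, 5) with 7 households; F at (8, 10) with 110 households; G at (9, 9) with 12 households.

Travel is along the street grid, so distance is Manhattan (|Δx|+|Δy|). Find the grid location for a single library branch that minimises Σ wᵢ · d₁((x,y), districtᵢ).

(7, 6)

Manhattan distance separates: Σwᵢ(|x−xᵢ|+|y−yᵢ|) = Σwᵢ|x−xᵢ| + Σwᵢ|y−yᵢ|, so x and y are optimised independently as 1-D weighted medians.
Total weight W = 744; half = 372.
x-coordinate, sorted with cumulative weight:
  x=4 (E, w=7) cum 7
  x=5 (A, w=250) cum 257
  x=6 (B, w=50) cum 307
  x=6 (C, w=40) cum 347
  x=7 (D, w=275) cum 622  ← median
  x=8 (F, w=110) cum 732
  x=9 (G, w=12) cum 744
⇒ x* = 7
y-coordinate, sorted with cumulative weight:
  y=4 (B, w=50) cum 50
  y=4 (D, w=275) cum 325
  y=5 (E, w=7) cum 332
  y=6 (A, w=250) cum 582  ← median
  y=9 (G, w=12) cum 594
  y=10 (C, w=40) cum 634
  y=10 (F, w=110) cum 744
⇒ y* = 6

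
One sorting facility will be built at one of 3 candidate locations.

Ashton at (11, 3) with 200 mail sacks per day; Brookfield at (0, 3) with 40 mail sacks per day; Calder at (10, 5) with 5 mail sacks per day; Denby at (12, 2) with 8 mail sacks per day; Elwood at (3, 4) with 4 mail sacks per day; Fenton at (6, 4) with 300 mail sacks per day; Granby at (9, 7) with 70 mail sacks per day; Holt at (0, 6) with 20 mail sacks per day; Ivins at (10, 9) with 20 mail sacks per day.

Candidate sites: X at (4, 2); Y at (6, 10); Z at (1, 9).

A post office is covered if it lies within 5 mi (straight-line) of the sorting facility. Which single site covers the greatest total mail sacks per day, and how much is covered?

X, covering 344

Coverage radius r = 5 mi; a point is covered iff (Δx)²+(Δy)² ≤ 5² = 25.
  X (4, 2): covers {Brookfield, Elwood, Fenton} → 344
  Y (6, 10): covers {Granby, Ivins} → 90
  Z (1, 9): covers {Holt} → 20
Maximum coverage at X: 344 mail sacks per day.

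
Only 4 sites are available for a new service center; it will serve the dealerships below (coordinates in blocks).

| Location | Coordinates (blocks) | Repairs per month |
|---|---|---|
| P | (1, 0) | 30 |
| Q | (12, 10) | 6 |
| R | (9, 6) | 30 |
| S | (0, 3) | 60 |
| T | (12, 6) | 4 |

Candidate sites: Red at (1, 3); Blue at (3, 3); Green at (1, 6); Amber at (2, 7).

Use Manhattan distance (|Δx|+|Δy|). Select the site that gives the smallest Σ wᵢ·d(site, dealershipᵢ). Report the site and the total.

Total weighted distance at each candidate:
  Red (1, 3): total = 644
  Blue (3, 3): total = 744
  Green (1, 6): total = 794
  Amber (2, 7): total = 962
Minimum is at Red with total 644 blocks.

Red, total 644 blocks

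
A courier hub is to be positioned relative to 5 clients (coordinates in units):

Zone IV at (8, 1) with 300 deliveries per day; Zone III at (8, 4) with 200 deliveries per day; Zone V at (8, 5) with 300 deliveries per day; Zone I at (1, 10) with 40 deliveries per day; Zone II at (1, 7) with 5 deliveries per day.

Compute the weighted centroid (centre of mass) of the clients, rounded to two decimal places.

(7.63, 3.59)

The minimiser of Σwᵢ‖p−pᵢ‖² is the weighted centroid p* = (Σwᵢpᵢ)/(Σwᵢ).
Σwᵢ = 845.
Σwᵢxᵢ = 300·8 + 200·8 + 300·8 + 40·1 + 5·1 = 6445.
Σwᵢyᵢ = 300·1 + 200·4 + 300·5 + 40·10 + 5·7 = 3035.
x* = 6445/845 = 7.63, y* = 3035/845 = 3.59.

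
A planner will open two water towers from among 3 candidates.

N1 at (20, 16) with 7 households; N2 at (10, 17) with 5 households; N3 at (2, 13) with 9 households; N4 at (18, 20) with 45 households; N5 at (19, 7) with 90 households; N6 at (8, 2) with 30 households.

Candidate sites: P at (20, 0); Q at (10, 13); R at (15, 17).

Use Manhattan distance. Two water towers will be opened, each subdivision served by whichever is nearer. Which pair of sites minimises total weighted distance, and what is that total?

{P, R}, total 1630

Evaluate every pair (each demand assigned to the nearer of the two):
  {P, R}: total = 1630
  {P, Q}: total = 1968
  {Q, R}: total = 2054
Best pair: {P, R} with total 1630.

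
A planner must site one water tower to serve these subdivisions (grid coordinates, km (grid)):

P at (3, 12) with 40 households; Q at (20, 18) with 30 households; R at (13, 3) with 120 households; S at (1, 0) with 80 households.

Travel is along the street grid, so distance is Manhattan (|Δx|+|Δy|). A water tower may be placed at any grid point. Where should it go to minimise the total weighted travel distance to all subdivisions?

(13, 3)

Manhattan distance separates: Σwᵢ(|x−xᵢ|+|y−yᵢ|) = Σwᵢ|x−xᵢ| + Σwᵢ|y−yᵢ|, so x and y are optimised independently as 1-D weighted medians.
Total weight W = 270; half = 135.
x-coordinate, sorted with cumulative weight:
  x=1 (S, w=80) cum 80
  x=3 (P, w=40) cum 120
  x=13 (R, w=120) cum 240  ← median
  x=20 (Q, w=30) cum 270
⇒ x* = 13
y-coordinate, sorted with cumulative weight:
  y=0 (S, w=80) cum 80
  y=3 (R, w=120) cum 200  ← median
  y=12 (P, w=40) cum 240
  y=18 (Q, w=30) cum 270
⇒ y* = 3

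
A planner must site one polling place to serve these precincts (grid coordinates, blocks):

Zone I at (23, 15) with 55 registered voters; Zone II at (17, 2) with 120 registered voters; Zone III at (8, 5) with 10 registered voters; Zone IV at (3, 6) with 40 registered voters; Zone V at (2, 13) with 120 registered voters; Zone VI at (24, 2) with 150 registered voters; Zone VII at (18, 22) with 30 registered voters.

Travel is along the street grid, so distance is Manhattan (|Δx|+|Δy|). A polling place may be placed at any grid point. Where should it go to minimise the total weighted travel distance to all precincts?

(17, 2)

Manhattan distance separates: Σwᵢ(|x−xᵢ|+|y−yᵢ|) = Σwᵢ|x−xᵢ| + Σwᵢ|y−yᵢ|, so x and y are optimised independently as 1-D weighted medians.
Total weight W = 525; half = 262.5.
x-coordinate, sorted with cumulative weight:
  x=2 (Zone V, w=120) cum 120
  x=3 (Zone IV, w=40) cum 160
  x=8 (Zone III, w=10) cum 170
  x=17 (Zone II, w=120) cum 290  ← median
  x=18 (Zone VII, w=30) cum 320
  x=23 (Zone I, w=55) cum 375
  x=24 (Zone VI, w=150) cum 525
⇒ x* = 17
y-coordinate, sorted with cumulative weight:
  y=2 (Zone II, w=120) cum 120
  y=2 (Zone VI, w=150) cum 270  ← median
  y=5 (Zone III, w=10) cum 280
  y=6 (Zone IV, w=40) cum 320
  y=13 (Zone V, w=120) cum 440
  y=15 (Zone I, w=55) cum 495
  y=22 (Zone VII, w=30) cum 525
⇒ y* = 2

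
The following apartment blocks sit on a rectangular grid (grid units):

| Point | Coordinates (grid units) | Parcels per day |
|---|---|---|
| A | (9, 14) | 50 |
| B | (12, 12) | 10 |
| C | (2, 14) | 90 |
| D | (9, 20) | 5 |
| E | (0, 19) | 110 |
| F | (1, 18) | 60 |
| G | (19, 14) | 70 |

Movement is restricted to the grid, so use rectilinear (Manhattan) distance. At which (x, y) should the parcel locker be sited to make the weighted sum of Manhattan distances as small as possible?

Manhattan distance separates: Σwᵢ(|x−xᵢ|+|y−yᵢ|) = Σwᵢ|x−xᵢ| + Σwᵢ|y−yᵢ|, so x and y are optimised independently as 1-D weighted medians.
Total weight W = 395; half = 197.5.
x-coordinate, sorted with cumulative weight:
  x=0 (E, w=110) cum 110
  x=1 (F, w=60) cum 170
  x=2 (C, w=90) cum 260  ← median
  x=9 (A, w=50) cum 310
  x=9 (D, w=5) cum 315
  x=12 (B, w=10) cum 325
  x=19 (G, w=70) cum 395
⇒ x* = 2
y-coordinate, sorted with cumulative weight:
  y=12 (B, w=10) cum 10
  y=14 (A, w=50) cum 60
  y=14 (C, w=90) cum 150
  y=14 (G, w=70) cum 220  ← median
  y=18 (F, w=60) cum 280
  y=19 (E, w=110) cum 390
  y=20 (D, w=5) cum 395
⇒ y* = 14

(2, 14)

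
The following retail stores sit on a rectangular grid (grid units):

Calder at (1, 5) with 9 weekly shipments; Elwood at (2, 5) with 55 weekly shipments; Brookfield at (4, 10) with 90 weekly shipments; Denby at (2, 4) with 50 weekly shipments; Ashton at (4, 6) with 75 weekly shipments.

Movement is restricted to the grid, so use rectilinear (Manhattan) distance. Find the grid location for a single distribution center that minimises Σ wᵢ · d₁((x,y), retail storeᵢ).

(4, 6)

Manhattan distance separates: Σwᵢ(|x−xᵢ|+|y−yᵢ|) = Σwᵢ|x−xᵢ| + Σwᵢ|y−yᵢ|, so x and y are optimised independently as 1-D weighted medians.
Total weight W = 279; half = 139.5.
x-coordinate, sorted with cumulative weight:
  x=1 (Calder, w=9) cum 9
  x=2 (Elwood, w=55) cum 64
  x=2 (Denby, w=50) cum 114
  x=4 (Brookfield, w=90) cum 204  ← median
  x=4 (Ashton, w=75) cum 279
⇒ x* = 4
y-coordinate, sorted with cumulative weight:
  y=4 (Denby, w=50) cum 50
  y=5 (Calder, w=9) cum 59
  y=5 (Elwood, w=55) cum 114
  y=6 (Ashton, w=75) cum 189  ← median
  y=10 (Brookfield, w=90) cum 279
⇒ y* = 6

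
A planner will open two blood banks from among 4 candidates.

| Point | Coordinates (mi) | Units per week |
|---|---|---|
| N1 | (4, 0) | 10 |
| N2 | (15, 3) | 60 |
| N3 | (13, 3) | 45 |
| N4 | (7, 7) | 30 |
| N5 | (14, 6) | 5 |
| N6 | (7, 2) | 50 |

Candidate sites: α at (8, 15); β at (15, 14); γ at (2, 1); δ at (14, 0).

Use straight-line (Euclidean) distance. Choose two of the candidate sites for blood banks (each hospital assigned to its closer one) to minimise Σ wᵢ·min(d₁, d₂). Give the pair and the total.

{γ, δ}, total 873.7

Evaluate every pair (each demand assigned to the nearer of the two):
  {γ, δ}: total = 873.7
  {α, δ}: total = 1067.9
  {β, δ}: total = 1123.0
  {β, γ}: total = 1715.0
  {α, γ}: total = 1858.0
  {α, β}: total = 2252.5
Best pair: {γ, δ} with total 873.7.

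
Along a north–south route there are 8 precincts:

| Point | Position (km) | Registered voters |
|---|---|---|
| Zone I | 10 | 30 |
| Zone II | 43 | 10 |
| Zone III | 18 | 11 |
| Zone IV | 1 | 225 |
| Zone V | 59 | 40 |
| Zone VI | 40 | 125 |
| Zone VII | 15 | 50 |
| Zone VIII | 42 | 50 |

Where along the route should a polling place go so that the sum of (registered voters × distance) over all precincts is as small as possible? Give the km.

For a sum of weighted absolute distances on a line, the optimum is the weighted median (not the mean). Total weight W = 541; half-weight = 270.5.
Sort by position and accumulate weight:
  km 1 (Zone IV, w=225) → cum 225
  km 10 (Zone I, w=30) → cum 255
  km 15 (Zone VII, w=50) → cum 305  ≥ 270.5 → median here
  km 18 (Zone III, w=11) → cum 316
  km 40 (Zone VI, w=125) → cum 441
  km 42 (Zone VIII, w=50) → cum 491
  km 43 (Zone II, w=10) → cum 501
  km 59 (Zone V, w=40) → cum 541
Optimal location: km 15.

x = 15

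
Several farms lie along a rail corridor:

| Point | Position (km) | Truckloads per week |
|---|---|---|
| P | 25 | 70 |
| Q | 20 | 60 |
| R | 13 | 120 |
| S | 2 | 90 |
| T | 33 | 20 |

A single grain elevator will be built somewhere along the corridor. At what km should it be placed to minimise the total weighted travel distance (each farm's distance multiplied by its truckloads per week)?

For a sum of weighted absolute distances on a line, the optimum is the weighted median (not the mean). Total weight W = 360; half-weight = 180.
Sort by position and accumulate weight:
  km 2 (S, w=90) → cum 90
  km 13 (R, w=120) → cum 210  ≥ 180 → median here
  km 20 (Q, w=60) → cum 270
  km 25 (P, w=70) → cum 340
  km 33 (T, w=20) → cum 360
Optimal location: km 13.

x = 13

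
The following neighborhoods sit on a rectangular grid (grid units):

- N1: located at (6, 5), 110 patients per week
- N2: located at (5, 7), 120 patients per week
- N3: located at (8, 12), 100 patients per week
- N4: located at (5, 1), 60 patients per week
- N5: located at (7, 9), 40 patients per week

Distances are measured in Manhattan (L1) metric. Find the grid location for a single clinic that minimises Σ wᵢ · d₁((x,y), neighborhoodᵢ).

(6, 7)

Manhattan distance separates: Σwᵢ(|x−xᵢ|+|y−yᵢ|) = Σwᵢ|x−xᵢ| + Σwᵢ|y−yᵢ|, so x and y are optimised independently as 1-D weighted medians.
Total weight W = 430; half = 215.
x-coordinate, sorted with cumulative weight:
  x=5 (N2, w=120) cum 120
  x=5 (N4, w=60) cum 180
  x=6 (N1, w=110) cum 290  ← median
  x=7 (N5, w=40) cum 330
  x=8 (N3, w=100) cum 430
⇒ x* = 6
y-coordinate, sorted with cumulative weight:
  y=1 (N4, w=60) cum 60
  y=5 (N1, w=110) cum 170
  y=7 (N2, w=120) cum 290  ← median
  y=9 (N5, w=40) cum 330
  y=12 (N3, w=100) cum 430
⇒ y* = 7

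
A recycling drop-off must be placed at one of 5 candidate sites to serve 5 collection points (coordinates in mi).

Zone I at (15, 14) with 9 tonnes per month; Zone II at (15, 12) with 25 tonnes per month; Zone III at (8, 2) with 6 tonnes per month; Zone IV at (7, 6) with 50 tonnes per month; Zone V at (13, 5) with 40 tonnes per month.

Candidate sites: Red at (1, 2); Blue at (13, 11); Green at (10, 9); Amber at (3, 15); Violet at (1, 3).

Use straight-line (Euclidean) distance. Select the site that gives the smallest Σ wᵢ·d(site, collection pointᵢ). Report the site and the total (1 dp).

Total weighted distance at each candidate:
  Red (1, 2): total = 1493.4
  Blue (13, 11): total = 780.6
  Green (10, 9): total = 665.2
  Amber (3, 15): total = 1559.3
  Violet (1, 3): total = 1440.8
Minimum is at Green with total 665.2 mi.

Green, total 665.2 mi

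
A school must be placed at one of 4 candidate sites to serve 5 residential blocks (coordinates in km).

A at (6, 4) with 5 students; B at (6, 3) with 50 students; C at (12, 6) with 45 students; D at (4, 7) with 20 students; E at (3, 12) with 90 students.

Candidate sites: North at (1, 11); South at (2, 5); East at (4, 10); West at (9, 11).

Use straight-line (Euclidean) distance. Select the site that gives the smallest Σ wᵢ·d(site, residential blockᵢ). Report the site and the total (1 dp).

East, total 1059.4 km

Total weighted distance at each candidate:
  North (1, 11): total = 1359.7
  South (2, 5): total = 1389.4
  East (4, 10): total = 1059.4
  West (9, 11): total = 1403.2
Minimum is at East with total 1059.4 km.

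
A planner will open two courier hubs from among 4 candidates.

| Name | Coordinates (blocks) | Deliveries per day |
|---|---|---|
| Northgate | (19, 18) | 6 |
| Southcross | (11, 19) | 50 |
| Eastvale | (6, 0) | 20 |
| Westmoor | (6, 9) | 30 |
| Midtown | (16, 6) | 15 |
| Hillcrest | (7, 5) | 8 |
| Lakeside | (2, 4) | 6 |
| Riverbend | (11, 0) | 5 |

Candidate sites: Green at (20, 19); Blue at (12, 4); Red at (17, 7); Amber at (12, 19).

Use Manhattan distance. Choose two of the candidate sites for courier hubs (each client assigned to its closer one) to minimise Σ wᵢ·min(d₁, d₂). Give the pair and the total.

Evaluate every pair (each demand assigned to the nearer of the two):
  {Blue, Amber}: total = 851
  {Red, Amber}: total = 1147
  {Green, Blue}: total = 1215
  {Green, Red}: total = 1511
  {Blue, Red}: total = 1571
  {Green, Amber}: total = 1699
Best pair: {Blue, Amber} with total 851.

{Blue, Amber}, total 851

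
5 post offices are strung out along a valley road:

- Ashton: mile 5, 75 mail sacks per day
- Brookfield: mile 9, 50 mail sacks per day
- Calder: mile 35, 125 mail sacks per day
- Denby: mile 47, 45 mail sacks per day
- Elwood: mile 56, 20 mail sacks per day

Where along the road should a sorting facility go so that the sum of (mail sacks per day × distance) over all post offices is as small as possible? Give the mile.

x = 35

For a sum of weighted absolute distances on a line, the optimum is the weighted median (not the mean). Total weight W = 315; half-weight = 157.5.
Sort by position and accumulate weight:
  mile 5 (Ashton, w=75) → cum 75
  mile 9 (Brookfield, w=50) → cum 125
  mile 35 (Calder, w=125) → cum 250  ≥ 157.5 → median here
  mile 47 (Denby, w=45) → cum 295
  mile 56 (Elwood, w=20) → cum 315
Optimal location: mile 35.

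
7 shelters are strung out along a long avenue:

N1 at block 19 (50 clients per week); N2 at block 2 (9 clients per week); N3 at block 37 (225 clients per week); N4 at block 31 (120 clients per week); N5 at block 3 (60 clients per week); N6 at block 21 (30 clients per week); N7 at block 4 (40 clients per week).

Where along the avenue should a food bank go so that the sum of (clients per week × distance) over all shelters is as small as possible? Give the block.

x = 31

For a sum of weighted absolute distances on a line, the optimum is the weighted median (not the mean). Total weight W = 534; half-weight = 267.
Sort by position and accumulate weight:
  block 2 (N2, w=9) → cum 9
  block 3 (N5, w=60) → cum 69
  block 4 (N7, w=40) → cum 109
  block 19 (N1, w=50) → cum 159
  block 21 (N6, w=30) → cum 189
  block 31 (N4, w=120) → cum 309  ≥ 267 → median here
  block 37 (N3, w=225) → cum 534
Optimal location: block 31.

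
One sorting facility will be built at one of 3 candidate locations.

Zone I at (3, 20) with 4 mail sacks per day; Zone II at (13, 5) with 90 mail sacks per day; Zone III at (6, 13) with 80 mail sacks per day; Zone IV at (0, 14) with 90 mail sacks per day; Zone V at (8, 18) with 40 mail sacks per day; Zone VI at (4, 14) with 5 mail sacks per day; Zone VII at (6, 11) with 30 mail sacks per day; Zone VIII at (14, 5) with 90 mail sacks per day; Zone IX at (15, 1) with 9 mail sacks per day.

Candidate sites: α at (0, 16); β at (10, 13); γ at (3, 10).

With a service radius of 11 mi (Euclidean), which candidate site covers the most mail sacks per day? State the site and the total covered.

β, covering 429

Coverage radius r = 11 mi; a point is covered iff (Δx)²+(Δy)² ≤ 11² = 121.
  α (0, 16): covers {Zone I, Zone III, Zone IV, Zone V, Zone VI, Zone VII} → 249
  β (10, 13): covers {Zone I, Zone II, Zone III, Zone IV, Zone V, Zone VI, Zone VII, Zone VIII} → 429
  γ (3, 10): covers {Zone I, Zone III, Zone IV, Zone V, Zone VI, Zone VII} → 249
Maximum coverage at β: 429 mail sacks per day.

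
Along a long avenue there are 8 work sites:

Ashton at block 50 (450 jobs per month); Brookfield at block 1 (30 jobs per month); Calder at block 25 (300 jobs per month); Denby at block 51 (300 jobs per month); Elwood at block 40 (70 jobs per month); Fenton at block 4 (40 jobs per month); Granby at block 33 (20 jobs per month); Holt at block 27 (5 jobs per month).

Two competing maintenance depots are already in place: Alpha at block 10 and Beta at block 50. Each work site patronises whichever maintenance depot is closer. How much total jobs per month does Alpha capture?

The indifferent point is the midpoint (10+50)/2 = 30; work sites left of it (closer to Alpha at 10) go to Alpha, those right go to Beta.
  Brookfield at 1 (w=30) → Alpha
  Fenton at 4 (w=40) → Alpha
  Calder at 25 (w=300) → Alpha
  Holt at 27 (w=5) → Alpha
  Granby at 33 (w=20) → Beta
  Elwood at 40 (w=70) → Beta
  Ashton at 50 (w=450) → Beta
  Denby at 51 (w=300) → Beta
Alpha captures 375; Beta captures 840.

375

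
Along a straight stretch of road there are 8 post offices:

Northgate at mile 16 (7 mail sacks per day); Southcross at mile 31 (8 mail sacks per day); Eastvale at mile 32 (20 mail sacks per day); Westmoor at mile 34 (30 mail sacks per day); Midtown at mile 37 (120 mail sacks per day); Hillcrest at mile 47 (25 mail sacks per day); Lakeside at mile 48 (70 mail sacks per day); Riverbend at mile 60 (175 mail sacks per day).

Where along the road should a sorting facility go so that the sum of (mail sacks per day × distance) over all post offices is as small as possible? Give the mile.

For a sum of weighted absolute distances on a line, the optimum is the weighted median (not the mean). Total weight W = 455; half-weight = 227.5.
Sort by position and accumulate weight:
  mile 16 (Northgate, w=7) → cum 7
  mile 31 (Southcross, w=8) → cum 15
  mile 32 (Eastvale, w=20) → cum 35
  mile 34 (Westmoor, w=30) → cum 65
  mile 37 (Midtown, w=120) → cum 185
  mile 47 (Hillcrest, w=25) → cum 210
  mile 48 (Lakeside, w=70) → cum 280  ≥ 227.5 → median here
  mile 60 (Riverbend, w=175) → cum 455
Optimal location: mile 48.

x = 48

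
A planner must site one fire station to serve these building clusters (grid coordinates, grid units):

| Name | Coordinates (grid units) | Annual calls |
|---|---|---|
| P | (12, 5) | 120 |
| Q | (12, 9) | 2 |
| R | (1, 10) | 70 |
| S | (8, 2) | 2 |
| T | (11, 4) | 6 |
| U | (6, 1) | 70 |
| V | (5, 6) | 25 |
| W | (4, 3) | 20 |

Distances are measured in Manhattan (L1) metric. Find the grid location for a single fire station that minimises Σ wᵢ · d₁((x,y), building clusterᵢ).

Manhattan distance separates: Σwᵢ(|x−xᵢ|+|y−yᵢ|) = Σwᵢ|x−xᵢ| + Σwᵢ|y−yᵢ|, so x and y are optimised independently as 1-D weighted medians.
Total weight W = 315; half = 157.5.
x-coordinate, sorted with cumulative weight:
  x=1 (R, w=70) cum 70
  x=4 (W, w=20) cum 90
  x=5 (V, w=25) cum 115
  x=6 (U, w=70) cum 185  ← median
  x=8 (S, w=2) cum 187
  x=11 (T, w=6) cum 193
  x=12 (P, w=120) cum 313
  x=12 (Q, w=2) cum 315
⇒ x* = 6
y-coordinate, sorted with cumulative weight:
  y=1 (U, w=70) cum 70
  y=2 (S, w=2) cum 72
  y=3 (W, w=20) cum 92
  y=4 (T, w=6) cum 98
  y=5 (P, w=120) cum 218  ← median
  y=6 (V, w=25) cum 243
  y=9 (Q, w=2) cum 245
  y=10 (R, w=70) cum 315
⇒ y* = 5

(6, 5)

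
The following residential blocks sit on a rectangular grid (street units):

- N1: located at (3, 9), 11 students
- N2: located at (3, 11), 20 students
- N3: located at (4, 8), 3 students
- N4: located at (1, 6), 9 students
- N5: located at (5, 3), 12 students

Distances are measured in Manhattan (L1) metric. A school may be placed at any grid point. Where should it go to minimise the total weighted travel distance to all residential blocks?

(3, 9)

Manhattan distance separates: Σwᵢ(|x−xᵢ|+|y−yᵢ|) = Σwᵢ|x−xᵢ| + Σwᵢ|y−yᵢ|, so x and y are optimised independently as 1-D weighted medians.
Total weight W = 55; half = 27.5.
x-coordinate, sorted with cumulative weight:
  x=1 (N4, w=9) cum 9
  x=3 (N1, w=11) cum 20
  x=3 (N2, w=20) cum 40  ← median
  x=4 (N3, w=3) cum 43
  x=5 (N5, w=12) cum 55
⇒ x* = 3
y-coordinate, sorted with cumulative weight:
  y=3 (N5, w=12) cum 12
  y=6 (N4, w=9) cum 21
  y=8 (N3, w=3) cum 24
  y=9 (N1, w=11) cum 35  ← median
  y=11 (N2, w=20) cum 55
⇒ y* = 9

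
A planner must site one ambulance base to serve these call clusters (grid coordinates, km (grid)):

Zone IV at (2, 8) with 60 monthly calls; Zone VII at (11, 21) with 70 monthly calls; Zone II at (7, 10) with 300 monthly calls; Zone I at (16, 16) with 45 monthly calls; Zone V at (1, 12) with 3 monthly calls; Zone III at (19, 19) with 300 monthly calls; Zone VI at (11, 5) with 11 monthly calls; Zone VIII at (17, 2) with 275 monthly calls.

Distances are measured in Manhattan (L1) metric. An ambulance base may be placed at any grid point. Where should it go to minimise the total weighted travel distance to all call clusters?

(17, 10)

Manhattan distance separates: Σwᵢ(|x−xᵢ|+|y−yᵢ|) = Σwᵢ|x−xᵢ| + Σwᵢ|y−yᵢ|, so x and y are optimised independently as 1-D weighted medians.
Total weight W = 1064; half = 532.
x-coordinate, sorted with cumulative weight:
  x=1 (Zone V, w=3) cum 3
  x=2 (Zone IV, w=60) cum 63
  x=7 (Zone II, w=300) cum 363
  x=11 (Zone VII, w=70) cum 433
  x=11 (Zone VI, w=11) cum 444
  x=16 (Zone I, w=45) cum 489
  x=17 (Zone VIII, w=275) cum 764  ← median
  x=19 (Zone III, w=300) cum 1064
⇒ x* = 17
y-coordinate, sorted with cumulative weight:
  y=2 (Zone VIII, w=275) cum 275
  y=5 (Zone VI, w=11) cum 286
  y=8 (Zone IV, w=60) cum 346
  y=10 (Zone II, w=300) cum 646  ← median
  y=12 (Zone V, w=3) cum 649
  y=16 (Zone I, w=45) cum 694
  y=19 (Zone III, w=300) cum 994
  y=21 (Zone VII, w=70) cum 1064
⇒ y* = 10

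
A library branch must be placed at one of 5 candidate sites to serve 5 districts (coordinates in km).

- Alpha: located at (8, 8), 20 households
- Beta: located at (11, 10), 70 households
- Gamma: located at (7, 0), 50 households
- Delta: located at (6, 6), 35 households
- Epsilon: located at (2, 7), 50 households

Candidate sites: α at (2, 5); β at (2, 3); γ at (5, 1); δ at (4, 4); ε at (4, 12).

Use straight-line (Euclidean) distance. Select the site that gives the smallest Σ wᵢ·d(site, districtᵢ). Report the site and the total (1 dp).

δ, total 1287.8 km

Total weighted distance at each candidate:
  α (2, 5): total = 1452.7
  β (2, 3): total = 1620.9
  γ (5, 1): total = 1535.2
  δ (4, 4): total = 1287.8
  ε (4, 12): total = 1731.8
Minimum is at δ with total 1287.8 km.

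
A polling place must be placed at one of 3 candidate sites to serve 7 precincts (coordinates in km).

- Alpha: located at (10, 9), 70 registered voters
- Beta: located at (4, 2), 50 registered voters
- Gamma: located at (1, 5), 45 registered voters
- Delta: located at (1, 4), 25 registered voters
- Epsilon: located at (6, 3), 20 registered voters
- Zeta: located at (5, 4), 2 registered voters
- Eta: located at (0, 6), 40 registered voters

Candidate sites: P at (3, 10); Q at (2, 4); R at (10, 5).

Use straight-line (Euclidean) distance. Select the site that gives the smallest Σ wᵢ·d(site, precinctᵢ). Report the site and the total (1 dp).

Q, total 1092.0 km

Total weighted distance at each candidate:
  P (3, 10): total = 1663.5
  Q (2, 4): total = 1092.0
  R (10, 5): total = 1748.4
Minimum is at Q with total 1092.0 km.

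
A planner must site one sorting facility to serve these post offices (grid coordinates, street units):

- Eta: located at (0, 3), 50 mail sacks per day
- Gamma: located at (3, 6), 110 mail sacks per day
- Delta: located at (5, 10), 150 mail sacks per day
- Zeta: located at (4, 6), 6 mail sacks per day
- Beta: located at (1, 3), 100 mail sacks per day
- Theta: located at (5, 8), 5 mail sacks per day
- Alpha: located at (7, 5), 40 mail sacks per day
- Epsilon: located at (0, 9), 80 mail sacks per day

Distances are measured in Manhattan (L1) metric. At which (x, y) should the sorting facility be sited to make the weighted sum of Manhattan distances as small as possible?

Manhattan distance separates: Σwᵢ(|x−xᵢ|+|y−yᵢ|) = Σwᵢ|x−xᵢ| + Σwᵢ|y−yᵢ|, so x and y are optimised independently as 1-D weighted medians.
Total weight W = 541; half = 270.5.
x-coordinate, sorted with cumulative weight:
  x=0 (Eta, w=50) cum 50
  x=0 (Epsilon, w=80) cum 130
  x=1 (Beta, w=100) cum 230
  x=3 (Gamma, w=110) cum 340  ← median
  x=4 (Zeta, w=6) cum 346
  x=5 (Delta, w=150) cum 496
  x=5 (Theta, w=5) cum 501
  x=7 (Alpha, w=40) cum 541
⇒ x* = 3
y-coordinate, sorted with cumulative weight:
  y=3 (Eta, w=50) cum 50
  y=3 (Beta, w=100) cum 150
  y=5 (Alpha, w=40) cum 190
  y=6 (Gamma, w=110) cum 300  ← median
  y=6 (Zeta, w=6) cum 306
  y=8 (Theta, w=5) cum 311
  y=9 (Epsilon, w=80) cum 391
  y=10 (Delta, w=150) cum 541
⇒ y* = 6

(3, 6)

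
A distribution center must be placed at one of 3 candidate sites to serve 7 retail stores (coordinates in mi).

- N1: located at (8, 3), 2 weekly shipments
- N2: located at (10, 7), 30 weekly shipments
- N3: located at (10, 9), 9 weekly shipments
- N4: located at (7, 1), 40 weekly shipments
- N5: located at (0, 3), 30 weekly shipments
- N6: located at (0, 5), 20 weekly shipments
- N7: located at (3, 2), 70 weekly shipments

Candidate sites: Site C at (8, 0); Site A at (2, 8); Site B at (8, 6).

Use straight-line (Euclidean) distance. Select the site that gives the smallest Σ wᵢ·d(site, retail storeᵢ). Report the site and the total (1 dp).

Total weighted distance at each candidate:
  Site C (8, 0): total = 1185.9
  Site A (2, 8): total = 1333.6
  Site B (8, 6): total = 1175.3
Minimum is at Site B with total 1175.3 mi.

Site B, total 1175.3 mi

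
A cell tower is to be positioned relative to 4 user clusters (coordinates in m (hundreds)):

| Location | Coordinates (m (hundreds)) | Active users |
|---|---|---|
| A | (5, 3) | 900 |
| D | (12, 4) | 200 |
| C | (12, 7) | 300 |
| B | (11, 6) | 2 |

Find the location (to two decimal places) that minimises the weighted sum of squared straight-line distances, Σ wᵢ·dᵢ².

(7.50, 4.00)

The minimiser of Σwᵢ‖p−pᵢ‖² is the weighted centroid p* = (Σwᵢpᵢ)/(Σwᵢ).
Σwᵢ = 1402.
Σwᵢxᵢ = 900·5 + 200·12 + 300·12 + 2·11 = 10522.
Σwᵢyᵢ = 900·3 + 200·4 + 300·7 + 2·6 = 5612.
x* = 10522/1402 = 7.50, y* = 5612/1402 = 4.00.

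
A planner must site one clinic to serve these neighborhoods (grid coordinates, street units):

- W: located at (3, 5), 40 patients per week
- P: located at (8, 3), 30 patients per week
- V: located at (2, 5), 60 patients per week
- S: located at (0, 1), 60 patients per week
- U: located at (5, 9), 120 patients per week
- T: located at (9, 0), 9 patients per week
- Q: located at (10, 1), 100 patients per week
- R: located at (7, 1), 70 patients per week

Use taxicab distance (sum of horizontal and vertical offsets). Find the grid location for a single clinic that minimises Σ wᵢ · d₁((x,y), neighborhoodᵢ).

Manhattan distance separates: Σwᵢ(|x−xᵢ|+|y−yᵢ|) = Σwᵢ|x−xᵢ| + Σwᵢ|y−yᵢ|, so x and y are optimised independently as 1-D weighted medians.
Total weight W = 489; half = 244.5.
x-coordinate, sorted with cumulative weight:
  x=0 (S, w=60) cum 60
  x=2 (V, w=60) cum 120
  x=3 (W, w=40) cum 160
  x=5 (U, w=120) cum 280  ← median
  x=7 (R, w=70) cum 350
  x=8 (P, w=30) cum 380
  x=9 (T, w=9) cum 389
  x=10 (Q, w=100) cum 489
⇒ x* = 5
y-coordinate, sorted with cumulative weight:
  y=0 (T, w=9) cum 9
  y=1 (S, w=60) cum 69
  y=1 (Q, w=100) cum 169
  y=1 (R, w=70) cum 239
  y=3 (P, w=30) cum 269  ← median
  y=5 (W, w=40) cum 309
  y=5 (V, w=60) cum 369
  y=9 (U, w=120) cum 489
⇒ y* = 3

(5, 3)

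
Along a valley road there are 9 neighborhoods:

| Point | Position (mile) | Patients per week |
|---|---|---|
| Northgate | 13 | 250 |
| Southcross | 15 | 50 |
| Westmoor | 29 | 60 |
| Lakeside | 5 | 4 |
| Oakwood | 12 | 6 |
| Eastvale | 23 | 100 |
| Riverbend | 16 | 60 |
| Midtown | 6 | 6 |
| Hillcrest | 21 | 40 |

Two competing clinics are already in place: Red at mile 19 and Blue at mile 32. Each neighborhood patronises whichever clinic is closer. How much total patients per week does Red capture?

The indifferent point is the midpoint (19+32)/2 = 25.5; neighborhoods left of it (closer to Red at 19) go to Red, those right go to Blue.
  Lakeside at 5 (w=4) → Red
  Midtown at 6 (w=6) → Red
  Oakwood at 12 (w=6) → Red
  Northgate at 13 (w=250) → Red
  Southcross at 15 (w=50) → Red
  Riverbend at 16 (w=60) → Red
  Hillcrest at 21 (w=40) → Red
  Eastvale at 23 (w=100) → Red
  Westmoor at 29 (w=60) → Blue
Red captures 516; Blue captures 60.

516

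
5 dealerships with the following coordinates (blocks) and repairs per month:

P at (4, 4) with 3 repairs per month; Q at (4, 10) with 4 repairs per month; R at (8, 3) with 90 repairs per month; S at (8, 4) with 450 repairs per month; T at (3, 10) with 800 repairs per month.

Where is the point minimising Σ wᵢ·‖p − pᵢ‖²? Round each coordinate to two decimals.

(5.01, 7.51)

The minimiser of Σwᵢ‖p−pᵢ‖² is the weighted centroid p* = (Σwᵢpᵢ)/(Σwᵢ).
Σwᵢ = 1347.
Σwᵢxᵢ = 3·4 + 4·4 + 90·8 + 450·8 + 800·3 = 6748.
Σwᵢyᵢ = 3·4 + 4·10 + 90·3 + 450·4 + 800·10 = 10122.
x* = 6748/1347 = 5.01, y* = 10122/1347 = 7.51.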